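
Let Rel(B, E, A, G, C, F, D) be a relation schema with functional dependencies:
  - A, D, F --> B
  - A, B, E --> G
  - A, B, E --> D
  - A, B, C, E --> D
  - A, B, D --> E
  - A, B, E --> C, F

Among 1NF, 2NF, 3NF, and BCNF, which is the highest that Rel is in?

Candidate keys: {A, B, D}, {A, B, E}, {A, D, F}. Prime attributes: {A, B, D, E, F}.
The left-hand side of every FD is a superkey, so BCNF is satisfied.

BCNF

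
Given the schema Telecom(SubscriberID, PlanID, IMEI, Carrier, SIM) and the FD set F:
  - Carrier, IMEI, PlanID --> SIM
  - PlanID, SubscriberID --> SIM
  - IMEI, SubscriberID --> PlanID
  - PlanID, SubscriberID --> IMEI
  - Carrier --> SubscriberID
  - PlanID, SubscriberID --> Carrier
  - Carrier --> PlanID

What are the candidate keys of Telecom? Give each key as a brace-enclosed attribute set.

{Carrier}⁺ = {Carrier, IMEI, PlanID, SIM, SubscriberID}, which is every attribute, so {Carrier} is a candidate key.
{IMEI, SubscriberID}⁺ = {Carrier, IMEI, PlanID, SIM, SubscriberID}, which is every attribute, so {IMEI, SubscriberID} is a candidate key.
{PlanID, SubscriberID}⁺ = {Carrier, IMEI, PlanID, SIM, SubscriberID}, which is every attribute, so {PlanID, SubscriberID} is a candidate key.
Any other superkey properly contains one of these, so there are no further candidate keys.

{Carrier}, {IMEI, SubscriberID}, {PlanID, SubscriberID}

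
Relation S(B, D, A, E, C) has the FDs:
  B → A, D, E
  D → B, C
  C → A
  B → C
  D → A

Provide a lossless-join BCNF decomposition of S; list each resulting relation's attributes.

Candidate keys of the original relation: {B}, {D}.
Within {A, B, C, D, E}: {C}⁺ ∩ {A, B, C, D, E} = {A, C}, not the whole set, so C → A violates BCNF; decompose into {A, C} and {B, C, D, E}.
{A, C} has no BCNF violation.
{B, C, D, E} has no BCNF violation.

{A, C}; {B, C, D, E}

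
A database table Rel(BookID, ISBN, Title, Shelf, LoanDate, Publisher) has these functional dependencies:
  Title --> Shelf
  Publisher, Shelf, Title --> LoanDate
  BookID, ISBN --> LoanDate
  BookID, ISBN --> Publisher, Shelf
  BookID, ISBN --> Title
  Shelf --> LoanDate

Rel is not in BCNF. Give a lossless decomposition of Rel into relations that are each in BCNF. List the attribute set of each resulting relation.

{BookID, ISBN, Publisher, Title}; {LoanDate, Shelf}; {Shelf, Title}

Candidate key of the original relation: {BookID, ISBN}.
In {BookID, ISBN, LoanDate, Publisher, Shelf, Title}, {Title} is not a superkey ({Title}⁺ restricted to this set is {LoanDate, Shelf, Title}), so split on Title --> LoanDate, Shelf into {LoanDate, Shelf, Title} and {BookID, ISBN, Publisher, Title}.
In {LoanDate, Shelf, Title}, {Shelf} is not a superkey ({Shelf}⁺ restricted to this set is {LoanDate, Shelf}), so split on Shelf --> LoanDate into {LoanDate, Shelf} and {Shelf, Title}.
{LoanDate, Shelf} is in BCNF.
{Shelf, Title} is in BCNF.
{BookID, ISBN, Publisher, Title} is in BCNF.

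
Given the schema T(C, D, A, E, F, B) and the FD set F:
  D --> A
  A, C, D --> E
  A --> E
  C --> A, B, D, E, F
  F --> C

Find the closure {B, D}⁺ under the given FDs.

{A, B, D, E}

Start with {B, D}.
D --> A applies; add {A} → now {A, B, D}.
A --> E applies; add {E} → now {A, B, D, E}.
No further FD applies.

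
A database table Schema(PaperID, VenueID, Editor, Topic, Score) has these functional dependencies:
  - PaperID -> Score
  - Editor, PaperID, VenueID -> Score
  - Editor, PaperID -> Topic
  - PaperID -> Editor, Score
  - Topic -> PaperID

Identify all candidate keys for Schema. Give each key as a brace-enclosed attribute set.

{PaperID, VenueID}, {Topic, VenueID}

Attributes never on any right-hand side: {VenueID} — every candidate key must contain it.
{PaperID, VenueID} is a candidate key since {PaperID, VenueID}⁺ = {Editor, PaperID, Score, Topic, VenueID} covers every attribute.
{Topic, VenueID} is a candidate key since {Topic, VenueID}⁺ = {Editor, PaperID, Score, Topic, VenueID} covers every attribute.
No proper subset of any of these is a key, and no other minimal superkey exists.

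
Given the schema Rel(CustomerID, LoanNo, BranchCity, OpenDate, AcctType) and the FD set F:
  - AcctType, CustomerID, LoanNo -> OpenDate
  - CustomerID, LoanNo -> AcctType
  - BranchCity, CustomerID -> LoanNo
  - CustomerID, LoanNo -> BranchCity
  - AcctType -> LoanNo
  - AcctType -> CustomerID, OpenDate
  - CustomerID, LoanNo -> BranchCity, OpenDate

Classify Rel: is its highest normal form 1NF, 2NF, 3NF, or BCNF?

Candidate keys: {AcctType}, {BranchCity, CustomerID}, {CustomerID, LoanNo}. Prime attributes: {AcctType, BranchCity, CustomerID, LoanNo}.
The left-hand side of every FD is a superkey, so BCNF is satisfied.

BCNF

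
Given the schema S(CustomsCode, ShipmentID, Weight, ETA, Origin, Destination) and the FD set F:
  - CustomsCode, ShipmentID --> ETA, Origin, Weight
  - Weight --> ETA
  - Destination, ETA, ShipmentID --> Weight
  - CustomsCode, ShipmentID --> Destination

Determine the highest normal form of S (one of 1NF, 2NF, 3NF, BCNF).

Candidate key: {CustomsCode, ShipmentID}. Prime attributes: {CustomsCode, ShipmentID}.
For Weight --> ETA we have {Weight}⁺ = {ETA, Weight}; {Weight} is not a superkey, so BCNF fails.
Because {ETA} is non-prime and the left side of Weight --> ETA is not a superkey, the relation is not in 3NF.
No non-prime attribute depends on a proper subset of any candidate key, so 2NF holds.

2NF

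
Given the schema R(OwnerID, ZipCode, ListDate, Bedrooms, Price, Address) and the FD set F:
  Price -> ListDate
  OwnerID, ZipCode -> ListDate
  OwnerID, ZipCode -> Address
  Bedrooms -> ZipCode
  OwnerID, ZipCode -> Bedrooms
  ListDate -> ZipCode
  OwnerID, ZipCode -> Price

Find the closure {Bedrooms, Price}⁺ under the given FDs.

{Bedrooms, ListDate, Price, ZipCode}

Start with {Bedrooms, Price}.
Price -> ListDate applies; add {ListDate} → now {Bedrooms, ListDate, Price}.
Bedrooms -> ZipCode applies; add {ZipCode} → now {Bedrooms, ListDate, Price, ZipCode}.
No further FD applies.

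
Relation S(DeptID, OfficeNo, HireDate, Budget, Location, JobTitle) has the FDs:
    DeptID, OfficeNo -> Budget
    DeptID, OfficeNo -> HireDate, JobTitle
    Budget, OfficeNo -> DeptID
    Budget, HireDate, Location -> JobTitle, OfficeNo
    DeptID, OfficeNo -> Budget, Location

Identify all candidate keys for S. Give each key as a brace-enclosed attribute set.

{Budget, HireDate, Location}, {Budget, OfficeNo}, {DeptID, OfficeNo}

{Budget, OfficeNo}⁺ = {Budget, DeptID, HireDate, JobTitle, Location, OfficeNo}, which is every attribute, so {Budget, OfficeNo} is a candidate key.
{DeptID, OfficeNo}⁺ = {Budget, DeptID, HireDate, JobTitle, Location, OfficeNo}, which is every attribute, so {DeptID, OfficeNo} is a candidate key.
{Budget, HireDate, Location}⁺ = {Budget, DeptID, HireDate, JobTitle, Location, OfficeNo}, which is every attribute, so {Budget, HireDate, Location} is a candidate key.
No proper subset of any of these is a key, and no other minimal superkey exists.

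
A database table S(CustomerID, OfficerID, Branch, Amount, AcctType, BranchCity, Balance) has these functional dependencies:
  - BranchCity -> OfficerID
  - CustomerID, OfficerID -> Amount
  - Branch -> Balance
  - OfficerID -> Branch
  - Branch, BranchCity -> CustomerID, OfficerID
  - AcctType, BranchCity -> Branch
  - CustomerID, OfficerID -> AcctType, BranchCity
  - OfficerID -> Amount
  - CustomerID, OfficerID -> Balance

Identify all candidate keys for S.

{BranchCity}⁺ = {AcctType, Amount, Balance, Branch, BranchCity, CustomerID, OfficerID}, which is every attribute, so {BranchCity} is a candidate key.
{CustomerID, OfficerID}⁺ = {AcctType, Amount, Balance, Branch, BranchCity, CustomerID, OfficerID}, which is every attribute, so {CustomerID, OfficerID} is a candidate key.
Any other superkey properly contains one of these, so there are no further candidate keys.

{BranchCity}, {CustomerID, OfficerID}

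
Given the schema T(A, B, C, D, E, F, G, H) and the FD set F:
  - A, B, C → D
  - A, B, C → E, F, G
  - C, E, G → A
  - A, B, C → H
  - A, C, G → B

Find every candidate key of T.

{A, B, C}, {A, C, G}, {C, E, G}

{C} never appears on the right of any FD, so every key must include it.
{A, B, C} is a candidate key since {A, B, C}⁺ = {A, B, C, D, E, F, G, H} covers every attribute.
{A, C, G} is a candidate key since {A, C, G}⁺ = {A, B, C, D, E, F, G, H} covers every attribute.
{C, E, G} is a candidate key since {C, E, G}⁺ = {A, B, C, D, E, F, G, H} covers every attribute.
These are minimal and exhaustive — every other superkey contains one of them.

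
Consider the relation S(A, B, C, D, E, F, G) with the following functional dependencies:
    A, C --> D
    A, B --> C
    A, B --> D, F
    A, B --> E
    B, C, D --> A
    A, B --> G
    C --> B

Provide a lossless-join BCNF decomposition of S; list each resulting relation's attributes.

{A, C, D, E, F, G}; {B, C}

Candidate keys of the original relation: {A, B}, {A, C}, {C, D}.
Within {A, B, C, D, E, F, G}: {C}⁺ ∩ {A, B, C, D, E, F, G} = {B, C}, not the whole set, so C --> B violates BCNF; decompose into {B, C} and {A, C, D, E, F, G}.
{B, C} has no BCNF violation.
{A, C, D, E, F, G} has no BCNF violation.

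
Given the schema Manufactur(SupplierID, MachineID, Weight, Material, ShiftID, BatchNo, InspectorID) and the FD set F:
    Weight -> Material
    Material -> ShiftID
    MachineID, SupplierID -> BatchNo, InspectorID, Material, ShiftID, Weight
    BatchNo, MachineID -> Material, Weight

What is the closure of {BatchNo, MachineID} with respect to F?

{BatchNo, MachineID, Material, ShiftID, Weight}

Start with {BatchNo, MachineID}.
BatchNo, MachineID -> Material, Weight applies; add {Material, Weight} → now {BatchNo, MachineID, Material, Weight}.
Material -> ShiftID applies; add {ShiftID} → now {BatchNo, MachineID, Material, ShiftID, Weight}.
No further FD applies.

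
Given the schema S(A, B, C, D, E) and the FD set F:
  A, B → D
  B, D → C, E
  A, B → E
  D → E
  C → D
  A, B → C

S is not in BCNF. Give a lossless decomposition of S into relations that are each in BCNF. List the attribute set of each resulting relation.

{A, B, D}; {B, C}; {C, D}; {D, E}

Candidate key of the original relation: {A, B}.
In {A, B, C, D, E}, {B, D} is not a superkey ({B, D}⁺ restricted to this set is {B, C, D, E}), so split on B, D → C, E into {B, C, D, E} and {A, B, D}.
In {B, C, D, E}, {D} is not a superkey ({D}⁺ restricted to this set is {D, E}), so split on D → E into {D, E} and {B, C, D}.
{D, E} is in BCNF.
In {B, C, D}, {C} is not a superkey ({C}⁺ restricted to this set is {C, D}), so split on C → D into {C, D} and {B, C}.
{C, D} is in BCNF.
{B, C} is in BCNF.
{A, B, D} is in BCNF.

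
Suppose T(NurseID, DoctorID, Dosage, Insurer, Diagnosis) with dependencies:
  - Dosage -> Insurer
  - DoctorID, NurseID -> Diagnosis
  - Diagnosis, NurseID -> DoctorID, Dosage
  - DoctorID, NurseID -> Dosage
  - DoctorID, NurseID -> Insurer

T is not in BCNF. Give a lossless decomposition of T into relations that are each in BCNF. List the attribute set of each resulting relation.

{Diagnosis, DoctorID, Dosage, NurseID}; {Dosage, Insurer}

Candidate keys of the original relation: {Diagnosis, NurseID}, {DoctorID, NurseID}.
In {Diagnosis, DoctorID, Dosage, Insurer, NurseID}, {Dosage} is not a superkey ({Dosage}⁺ restricted to this set is {Dosage, Insurer}), so split on Dosage -> Insurer into {Dosage, Insurer} and {Diagnosis, DoctorID, Dosage, NurseID}.
{Dosage, Insurer} has no BCNF violation.
{Diagnosis, DoctorID, Dosage, NurseID} has no BCNF violation.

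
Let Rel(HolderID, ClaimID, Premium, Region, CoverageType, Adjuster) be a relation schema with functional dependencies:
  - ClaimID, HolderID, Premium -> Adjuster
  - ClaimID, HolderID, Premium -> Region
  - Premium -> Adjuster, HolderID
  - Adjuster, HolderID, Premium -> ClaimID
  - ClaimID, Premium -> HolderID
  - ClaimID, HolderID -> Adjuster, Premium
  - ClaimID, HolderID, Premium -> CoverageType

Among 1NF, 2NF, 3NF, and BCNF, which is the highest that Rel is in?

BCNF

Candidate keys: {ClaimID, HolderID}, {Premium}. Prime attributes: {ClaimID, HolderID, Premium}.
Each dependency's left side is a superkey — BCNF holds.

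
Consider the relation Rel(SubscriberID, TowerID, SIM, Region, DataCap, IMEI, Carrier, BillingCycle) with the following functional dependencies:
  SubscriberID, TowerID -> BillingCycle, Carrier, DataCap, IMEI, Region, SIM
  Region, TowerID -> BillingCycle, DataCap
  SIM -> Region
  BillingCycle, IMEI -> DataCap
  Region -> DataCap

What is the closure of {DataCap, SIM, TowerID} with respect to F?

Start with {DataCap, SIM, TowerID}.
SIM -> Region applies; add {Region} → now {DataCap, Region, SIM, TowerID}.
Region, TowerID -> BillingCycle, DataCap applies; add {BillingCycle} → now {BillingCycle, DataCap, Region, SIM, TowerID}.
No further FD applies.

{BillingCycle, DataCap, Region, SIM, TowerID}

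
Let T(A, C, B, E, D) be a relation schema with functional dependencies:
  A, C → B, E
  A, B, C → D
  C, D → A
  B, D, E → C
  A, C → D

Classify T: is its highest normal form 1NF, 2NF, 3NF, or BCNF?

Candidate keys: {A, C}, {B, D, E}, {C, D}. Prime attributes: {A, B, C, D, E}.
Each dependency's left side is a superkey — BCNF holds.

BCNF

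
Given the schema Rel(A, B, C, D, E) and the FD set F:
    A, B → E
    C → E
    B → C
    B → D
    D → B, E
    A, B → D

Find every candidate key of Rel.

{A} never appears on the right of any FD, so every key must include it.
{A, B}⁺ = {A, B, C, D, E} — all of the relation — so {A, B} is a candidate key.
{A, D}⁺ = {A, B, C, D, E} — all of the relation — so {A, D} is a candidate key.
These are minimal and exhaustive — every other superkey contains one of them.

{A, B}, {A, D}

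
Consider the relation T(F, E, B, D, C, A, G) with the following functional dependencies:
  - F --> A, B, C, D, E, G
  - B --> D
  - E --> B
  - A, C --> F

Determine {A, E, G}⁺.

Start with {A, E, G}.
E --> B applies; add {B} → now {A, B, E, G}.
B --> D applies; add {D} → now {A, B, D, E, G}.
No further FD applies.

{A, B, D, E, G}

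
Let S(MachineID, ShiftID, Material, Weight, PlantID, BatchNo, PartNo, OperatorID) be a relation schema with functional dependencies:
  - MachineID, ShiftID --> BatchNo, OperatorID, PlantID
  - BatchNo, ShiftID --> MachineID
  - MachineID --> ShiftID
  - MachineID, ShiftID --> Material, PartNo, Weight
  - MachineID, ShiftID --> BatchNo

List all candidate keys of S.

{BatchNo, ShiftID}, {MachineID}

Closure of {MachineID} is {BatchNo, MachineID, Material, OperatorID, PartNo, PlantID, ShiftID, Weight}, the whole schema; {MachineID} is a candidate key.
Closure of {BatchNo, ShiftID} is {BatchNo, MachineID, Material, OperatorID, PartNo, PlantID, ShiftID, Weight}, the whole schema; {BatchNo, ShiftID} is a candidate key.
Any other superkey properly contains one of these, so there are no further candidate keys.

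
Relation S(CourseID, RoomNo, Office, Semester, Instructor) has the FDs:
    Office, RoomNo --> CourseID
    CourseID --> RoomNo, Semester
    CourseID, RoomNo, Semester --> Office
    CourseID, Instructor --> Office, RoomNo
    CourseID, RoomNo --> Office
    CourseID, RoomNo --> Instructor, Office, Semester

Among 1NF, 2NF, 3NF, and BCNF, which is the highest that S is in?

Candidate keys: {CourseID}, {Office, RoomNo}. Prime attributes: {CourseID, Office, RoomNo}.
Every FD has a superkey on the left, so the relation is in BCNF.

BCNF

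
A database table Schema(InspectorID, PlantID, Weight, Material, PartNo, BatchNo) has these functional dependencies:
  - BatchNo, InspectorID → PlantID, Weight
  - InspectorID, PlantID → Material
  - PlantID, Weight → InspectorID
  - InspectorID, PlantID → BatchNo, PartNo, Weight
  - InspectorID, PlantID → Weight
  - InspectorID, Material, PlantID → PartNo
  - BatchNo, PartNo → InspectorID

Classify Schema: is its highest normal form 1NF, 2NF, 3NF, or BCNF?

Candidate keys: {BatchNo, InspectorID}, {BatchNo, PartNo}, {InspectorID, PlantID}, {PlantID, Weight}. Prime attributes: {BatchNo, InspectorID, PartNo, PlantID, Weight}.
Every FD has a superkey on the left, so the relation is in BCNF.

BCNF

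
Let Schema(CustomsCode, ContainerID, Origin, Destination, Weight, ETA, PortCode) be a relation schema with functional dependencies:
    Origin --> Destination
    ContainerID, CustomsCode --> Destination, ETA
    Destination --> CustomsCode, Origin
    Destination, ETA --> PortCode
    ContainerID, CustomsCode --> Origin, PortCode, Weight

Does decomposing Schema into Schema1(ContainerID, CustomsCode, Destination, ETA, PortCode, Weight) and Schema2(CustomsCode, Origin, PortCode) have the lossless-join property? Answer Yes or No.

Schema1 ∩ Schema2 = {CustomsCode, PortCode}; its closure under F is {CustomsCode, PortCode}.
Schema1 ⊄ {CustomsCode, PortCode} and Schema2 ⊄ {CustomsCode, PortCode}, so the split is lossy.

No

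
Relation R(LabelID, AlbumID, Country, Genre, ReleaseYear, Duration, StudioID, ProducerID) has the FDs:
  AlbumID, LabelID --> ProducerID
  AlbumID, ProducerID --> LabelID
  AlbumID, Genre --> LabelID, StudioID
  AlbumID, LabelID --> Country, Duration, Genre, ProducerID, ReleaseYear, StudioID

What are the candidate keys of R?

{AlbumID, Genre}, {AlbumID, LabelID}, {AlbumID, ProducerID}

Attributes never on any right-hand side: {AlbumID} — every candidate key must contain it.
{AlbumID, Genre}⁺ = {AlbumID, Country, Duration, Genre, LabelID, ProducerID, ReleaseYear, StudioID} — all of the relation — so {AlbumID, Genre} is a candidate key.
{AlbumID, LabelID}⁺ = {AlbumID, Country, Duration, Genre, LabelID, ProducerID, ReleaseYear, StudioID} — all of the relation — so {AlbumID, LabelID} is a candidate key.
{AlbumID, ProducerID}⁺ = {AlbumID, Country, Duration, Genre, LabelID, ProducerID, ReleaseYear, StudioID} — all of the relation — so {AlbumID, ProducerID} is a candidate key.
No proper subset of any of these is a key, and no other minimal superkey exists.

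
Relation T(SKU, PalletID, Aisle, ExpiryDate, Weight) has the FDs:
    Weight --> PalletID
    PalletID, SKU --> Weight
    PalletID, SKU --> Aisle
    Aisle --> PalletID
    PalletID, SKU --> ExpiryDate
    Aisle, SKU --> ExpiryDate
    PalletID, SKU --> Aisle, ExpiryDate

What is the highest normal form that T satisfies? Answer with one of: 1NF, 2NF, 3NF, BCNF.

Candidate keys: {Aisle, SKU}, {PalletID, SKU}, {SKU, Weight}. Prime attributes: {Aisle, PalletID, SKU, Weight}.
For Weight --> PalletID we have {Weight}⁺ = {PalletID, Weight}; {Weight} is not a superkey, so BCNF fails.
But every attribute on its right side ({PalletID}) is prime, and the same holds for every other non-superkey FD, so 3NF still holds.

3NF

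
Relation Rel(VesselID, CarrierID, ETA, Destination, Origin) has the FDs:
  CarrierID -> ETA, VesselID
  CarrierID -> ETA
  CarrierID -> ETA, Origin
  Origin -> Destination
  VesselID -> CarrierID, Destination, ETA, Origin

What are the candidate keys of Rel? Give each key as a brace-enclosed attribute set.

{CarrierID} is a candidate key since {CarrierID}⁺ = {CarrierID, Destination, ETA, Origin, VesselID} covers every attribute.
{VesselID} is a candidate key since {VesselID}⁺ = {CarrierID, Destination, ETA, Origin, VesselID} covers every attribute.
Any other superkey properly contains one of these, so there are no further candidate keys.

{CarrierID}, {VesselID}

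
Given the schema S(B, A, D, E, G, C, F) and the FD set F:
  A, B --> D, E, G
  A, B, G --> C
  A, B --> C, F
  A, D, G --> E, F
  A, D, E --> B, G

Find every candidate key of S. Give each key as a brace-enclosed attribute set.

Attributes never on any right-hand side: {A} — every candidate key must contain it.
{A, B} is a candidate key since {A, B}⁺ = {A, B, C, D, E, F, G} covers every attribute.
{A, D, E} is a candidate key since {A, D, E}⁺ = {A, B, C, D, E, F, G} covers every attribute.
{A, D, G} is a candidate key since {A, D, G}⁺ = {A, B, C, D, E, F, G} covers every attribute.
No proper subset of any of these is a key, and no other minimal superkey exists.

{A, B}, {A, D, E}, {A, D, G}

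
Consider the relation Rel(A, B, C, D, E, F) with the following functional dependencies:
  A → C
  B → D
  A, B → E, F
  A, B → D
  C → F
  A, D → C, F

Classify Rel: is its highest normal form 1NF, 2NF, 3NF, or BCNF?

Candidate key: {A, B}. Prime attributes: {A, B}.
A → C: {A}⁺ = {A, C, F}, which is not all of the attributes, so the left side is not a superkey — BCNF is violated.
A → C determines the non-prime attribute {C} from a non-superkey — 3NF is violated.
Since {A} ⊂ {A, B} and {A}⁺ ⊇ {C, F} with {C, F} non-prime, there is a partial dependency; 2NF fails.

1NF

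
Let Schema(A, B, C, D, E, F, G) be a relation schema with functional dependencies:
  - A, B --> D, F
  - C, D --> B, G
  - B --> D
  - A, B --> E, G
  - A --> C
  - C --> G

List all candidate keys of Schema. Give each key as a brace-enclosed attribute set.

{A, B}, {A, D}

No FD produces {A}, so it must be in every candidate key.
{A, B}⁺ = {A, B, C, D, E, F, G} — all of the relation — so {A, B} is a candidate key.
{A, D}⁺ = {A, B, C, D, E, F, G} — all of the relation — so {A, D} is a candidate key.
These are minimal and exhaustive — every other superkey contains one of them.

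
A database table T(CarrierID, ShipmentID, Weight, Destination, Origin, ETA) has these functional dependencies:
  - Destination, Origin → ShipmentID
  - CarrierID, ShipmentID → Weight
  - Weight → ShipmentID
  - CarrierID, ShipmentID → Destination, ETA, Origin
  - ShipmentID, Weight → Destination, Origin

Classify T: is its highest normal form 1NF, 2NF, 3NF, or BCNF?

Candidate keys: {CarrierID, Destination, Origin}, {CarrierID, ShipmentID}, {CarrierID, Weight}. Prime attributes: {CarrierID, Destination, Origin, ShipmentID, Weight}.
Destination, Origin → ShipmentID: {Destination, Origin}⁺ = {Destination, Origin, ShipmentID}, which is not all of the attributes, so the left side is not a superkey — BCNF is violated.
Since {ShipmentID} ⊆ prime attributes and every other non-superkey FD also has a prime right side, the schema is in 3NF.

3NF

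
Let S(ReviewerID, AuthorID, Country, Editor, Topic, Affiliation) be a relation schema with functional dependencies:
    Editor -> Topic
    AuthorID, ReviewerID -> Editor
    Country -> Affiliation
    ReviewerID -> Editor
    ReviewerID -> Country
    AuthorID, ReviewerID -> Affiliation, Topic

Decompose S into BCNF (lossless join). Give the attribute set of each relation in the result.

{Affiliation, Country}; {AuthorID, ReviewerID}; {Country, Editor, ReviewerID}; {Editor, Topic}

Candidate key of the original relation: {AuthorID, ReviewerID}.
Within {Affiliation, AuthorID, Country, Editor, ReviewerID, Topic}: {Editor}⁺ ∩ {Affiliation, AuthorID, Country, Editor, ReviewerID, Topic} = {Editor, Topic}, not the whole set, so Editor -> Topic violates BCNF; decompose into {Editor, Topic} and {Affiliation, AuthorID, Country, Editor, ReviewerID}.
{Editor, Topic}: every determinant is a superkey — BCNF.
Within {Affiliation, AuthorID, Country, Editor, ReviewerID}: {Country}⁺ ∩ {Affiliation, AuthorID, Country, Editor, ReviewerID} = {Affiliation, Country}, not the whole set, so Country -> Affiliation violates BCNF; decompose into {Affiliation, Country} and {AuthorID, Country, Editor, ReviewerID}.
{Affiliation, Country}: every determinant is a superkey — BCNF.
Within {AuthorID, Country, Editor, ReviewerID}: {ReviewerID}⁺ ∩ {AuthorID, Country, Editor, ReviewerID} = {Country, Editor, ReviewerID}, not the whole set, so ReviewerID -> Country, Editor violates BCNF; decompose into {Country, Editor, ReviewerID} and {AuthorID, ReviewerID}.
{Country, Editor, ReviewerID}: every determinant is a superkey — BCNF.
{AuthorID, ReviewerID}: every determinant is a superkey — BCNF.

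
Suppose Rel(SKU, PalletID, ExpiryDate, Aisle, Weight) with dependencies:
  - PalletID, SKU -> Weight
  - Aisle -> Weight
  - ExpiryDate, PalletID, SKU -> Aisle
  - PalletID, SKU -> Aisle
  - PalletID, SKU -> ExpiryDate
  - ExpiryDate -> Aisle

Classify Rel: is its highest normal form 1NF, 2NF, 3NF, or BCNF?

2NF

Candidate key: {PalletID, SKU}. Prime attributes: {PalletID, SKU}.
For Aisle -> Weight we have {Aisle}⁺ = {Aisle, Weight}; {Aisle} is not a superkey, so BCNF fails.
Because {Weight} is non-prime and the left side of Aisle -> Weight is not a superkey, the relation is not in 3NF.
Checking every proper subset of each key, none determines a non-prime attribute — 2NF is satisfied.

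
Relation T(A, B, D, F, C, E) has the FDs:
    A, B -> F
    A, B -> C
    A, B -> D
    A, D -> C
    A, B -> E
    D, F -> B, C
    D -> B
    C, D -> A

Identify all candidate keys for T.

{A, B}, {A, D}, {C, D}, {D, F}

Closure of {A, B} is {A, B, C, D, E, F}, the whole schema; {A, B} is a candidate key.
Closure of {A, D} is {A, B, C, D, E, F}, the whole schema; {A, D} is a candidate key.
Closure of {C, D} is {A, B, C, D, E, F}, the whole schema; {C, D} is a candidate key.
Closure of {D, F} is {A, B, C, D, E, F}, the whole schema; {D, F} is a candidate key.
These are minimal and exhaustive — every other superkey contains one of them.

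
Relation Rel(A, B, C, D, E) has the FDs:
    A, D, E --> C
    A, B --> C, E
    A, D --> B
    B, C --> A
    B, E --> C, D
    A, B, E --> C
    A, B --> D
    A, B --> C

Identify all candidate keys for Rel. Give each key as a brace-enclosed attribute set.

{A, B}⁺ = {A, B, C, D, E}, which is every attribute, so {A, B} is a candidate key.
{A, D}⁺ = {A, B, C, D, E}, which is every attribute, so {A, D} is a candidate key.
{B, C}⁺ = {A, B, C, D, E}, which is every attribute, so {B, C} is a candidate key.
{B, E}⁺ = {A, B, C, D, E}, which is every attribute, so {B, E} is a candidate key.
Any other superkey properly contains one of these, so there are no further candidate keys.

{A, B}, {A, D}, {B, C}, {B, E}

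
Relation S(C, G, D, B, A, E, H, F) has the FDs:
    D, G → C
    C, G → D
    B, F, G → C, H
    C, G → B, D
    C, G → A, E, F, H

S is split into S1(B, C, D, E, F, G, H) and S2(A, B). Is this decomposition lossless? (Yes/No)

S1 ∩ S2 = {B}; its closure under F is {B}.
S1 ⊄ {B} and S2 ⊄ {B}, so the split is lossy.

No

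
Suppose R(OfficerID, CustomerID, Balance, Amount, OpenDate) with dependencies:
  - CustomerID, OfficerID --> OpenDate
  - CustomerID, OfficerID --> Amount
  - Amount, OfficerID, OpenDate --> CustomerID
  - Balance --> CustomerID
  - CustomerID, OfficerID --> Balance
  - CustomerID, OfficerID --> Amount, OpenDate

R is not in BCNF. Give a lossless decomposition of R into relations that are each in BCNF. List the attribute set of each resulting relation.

Candidate keys of the original relation: {Amount, OfficerID, OpenDate}, {Balance, OfficerID}, {CustomerID, OfficerID}.
Within {Amount, Balance, CustomerID, OfficerID, OpenDate}: {Balance}⁺ ∩ {Amount, Balance, CustomerID, OfficerID, OpenDate} = {Balance, CustomerID}, not the whole set, so Balance --> CustomerID violates BCNF; decompose into {Balance, CustomerID} and {Amount, Balance, OfficerID, OpenDate}.
{Balance, CustomerID} is in BCNF.
{Amount, Balance, OfficerID, OpenDate} is in BCNF.

{Amount, Balance, OfficerID, OpenDate}; {Balance, CustomerID}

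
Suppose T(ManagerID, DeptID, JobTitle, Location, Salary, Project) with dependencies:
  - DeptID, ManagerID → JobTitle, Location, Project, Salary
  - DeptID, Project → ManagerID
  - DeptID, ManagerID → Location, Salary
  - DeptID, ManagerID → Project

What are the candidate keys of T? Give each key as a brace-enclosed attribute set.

{DeptID, ManagerID}, {DeptID, Project}

No FD produces {DeptID}, so it must be in every candidate key.
Closure of {DeptID, ManagerID} is {DeptID, JobTitle, Location, ManagerID, Project, Salary}, the whole schema; {DeptID, ManagerID} is a candidate key.
Closure of {DeptID, Project} is {DeptID, JobTitle, Location, ManagerID, Project, Salary}, the whole schema; {DeptID, Project} is a candidate key.
No proper subset of any of these is a key, and no other minimal superkey exists.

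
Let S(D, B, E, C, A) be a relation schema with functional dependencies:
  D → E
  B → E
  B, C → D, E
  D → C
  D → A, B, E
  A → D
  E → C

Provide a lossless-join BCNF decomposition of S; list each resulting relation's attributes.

{A, B, D, E}; {C, E}

Candidate keys of the original relation: {A}, {B}, {D}.
{A, B, C, D, E}: {E} determines {C, E} here but is not a superkey — split on E → C, giving {C, E} and {A, B, D, E}.
{C, E} is in BCNF.
{A, B, D, E} is in BCNF.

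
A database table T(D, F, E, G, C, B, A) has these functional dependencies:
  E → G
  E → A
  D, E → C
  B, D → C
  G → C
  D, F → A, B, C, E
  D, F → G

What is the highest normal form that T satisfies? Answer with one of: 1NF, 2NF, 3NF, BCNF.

2NF

Candidate key: {D, F}. Prime attributes: {D, F}.
For E → G we have {E}⁺ = {A, C, E, G}; {E} is not a superkey, so BCNF fails.
Because {G} is non-prime and the left side of E → G is not a superkey, the relation is not in 3NF.
Checking every proper subset of each key, none determines a non-prime attribute — 2NF is satisfied.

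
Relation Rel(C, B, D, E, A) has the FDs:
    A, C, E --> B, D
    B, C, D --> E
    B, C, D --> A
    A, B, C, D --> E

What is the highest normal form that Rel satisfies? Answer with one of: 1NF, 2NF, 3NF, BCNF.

BCNF

Candidate keys: {A, C, E}, {B, C, D}. Prime attributes: {A, B, C, D, E}.
Each dependency's left side is a superkey — BCNF holds.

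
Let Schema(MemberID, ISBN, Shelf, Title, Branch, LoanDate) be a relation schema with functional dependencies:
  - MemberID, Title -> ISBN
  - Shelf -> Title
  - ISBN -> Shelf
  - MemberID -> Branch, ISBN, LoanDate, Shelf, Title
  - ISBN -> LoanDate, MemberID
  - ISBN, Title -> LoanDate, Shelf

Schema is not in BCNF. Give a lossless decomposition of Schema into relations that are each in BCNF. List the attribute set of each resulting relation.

{Branch, ISBN, LoanDate, MemberID, Shelf}; {Shelf, Title}

Candidate keys of the original relation: {ISBN}, {MemberID}.
In {Branch, ISBN, LoanDate, MemberID, Shelf, Title}, {Shelf} is not a superkey ({Shelf}⁺ restricted to this set is {Shelf, Title}), so split on Shelf -> Title into {Shelf, Title} and {Branch, ISBN, LoanDate, MemberID, Shelf}.
{Shelf, Title}: every determinant is a superkey — BCNF.
{Branch, ISBN, LoanDate, MemberID, Shelf}: every determinant is a superkey — BCNF.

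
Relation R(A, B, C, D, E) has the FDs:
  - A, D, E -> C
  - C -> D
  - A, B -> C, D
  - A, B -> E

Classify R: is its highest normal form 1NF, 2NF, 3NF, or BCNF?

Candidate key: {A, B}. Prime attributes: {A, B}.
For A, D, E -> C we have {A, D, E}⁺ = {A, C, D, E}; {A, D, E} is not a superkey, so BCNF fails.
Because {C} is non-prime and the left side of A, D, E -> C is not a superkey, the relation is not in 3NF.
Checking every proper subset of each key, none determines a non-prime attribute — 2NF is satisfied.

2NF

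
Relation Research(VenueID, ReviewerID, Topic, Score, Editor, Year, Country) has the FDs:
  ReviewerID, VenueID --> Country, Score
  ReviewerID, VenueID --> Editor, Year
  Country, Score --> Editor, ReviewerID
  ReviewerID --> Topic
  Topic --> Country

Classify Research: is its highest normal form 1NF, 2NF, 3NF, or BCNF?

Candidate keys: {Country, Score, VenueID}, {ReviewerID, VenueID}, {Score, Topic, VenueID}. Prime attributes: {Country, ReviewerID, Score, Topic, VenueID}.
Country, Score --> Editor, ReviewerID breaks BCNF: {Country, Score}⁺ = {Country, Editor, ReviewerID, Score, Topic}, so {Country, Score} is not a superkey.
Country, Score --> Editor, ReviewerID has non-prime {Editor} on the right and a non-superkey on the left, so 3NF fails.
The proper key subset {Country, Score} of {Country, Score, VenueID} determines non-prime {Editor}, so the relation is not even in 2NF.

1NF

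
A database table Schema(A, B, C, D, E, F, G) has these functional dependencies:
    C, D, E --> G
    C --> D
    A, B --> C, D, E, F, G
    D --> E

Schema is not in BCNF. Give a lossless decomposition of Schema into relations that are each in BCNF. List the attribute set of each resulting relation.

Candidate key of the original relation: {A, B}.
{A, B, C, D, E, F, G}: {C, D, E} determines {C, D, E, G} here but is not a superkey — split on C, D, E --> G, giving {C, D, E, G} and {A, B, C, D, E, F}.
{C, D, E, G}: {D} determines {D, E} here but is not a superkey — split on D --> E, giving {D, E} and {C, D, G}.
{D, E} is in BCNF.
{C, D, G} is in BCNF.
{A, B, C, D, E, F}: {C} determines {C, D, E} here but is not a superkey — split on C --> D, E, giving {C, D, E} and {A, B, C, F}.
{C, D, E}: {D} determines {D, E} here but is not a superkey — split on D --> E, giving {D, E} and {C, D}.
{D, E} is in BCNF.
{C, D} is in BCNF.
{A, B, C, F} is in BCNF.

{A, B, C, F}; {C, D, G}; {D, E}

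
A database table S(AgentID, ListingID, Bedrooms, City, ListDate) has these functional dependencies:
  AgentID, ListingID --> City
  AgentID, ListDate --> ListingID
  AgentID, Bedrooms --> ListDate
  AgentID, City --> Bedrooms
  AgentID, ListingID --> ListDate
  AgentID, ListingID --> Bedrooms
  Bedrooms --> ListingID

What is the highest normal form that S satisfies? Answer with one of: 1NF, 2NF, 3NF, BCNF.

3NF

Candidate keys: {AgentID, Bedrooms}, {AgentID, City}, {AgentID, ListDate}, {AgentID, ListingID}. Prime attributes: {AgentID, Bedrooms, City, ListDate, ListingID}.
Bedrooms --> ListingID breaks BCNF: {Bedrooms}⁺ = {Bedrooms, ListingID}, so {Bedrooms} is not a superkey.
Its right-hand attributes {ListingID} are all prime, as are those of every other non-superkey FD — the relation is in 3NF.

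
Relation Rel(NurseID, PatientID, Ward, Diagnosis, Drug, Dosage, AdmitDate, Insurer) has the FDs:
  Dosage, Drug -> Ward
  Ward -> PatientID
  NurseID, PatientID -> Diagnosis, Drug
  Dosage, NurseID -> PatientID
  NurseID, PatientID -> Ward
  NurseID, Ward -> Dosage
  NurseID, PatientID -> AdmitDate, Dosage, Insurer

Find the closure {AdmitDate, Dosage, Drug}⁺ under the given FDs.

{AdmitDate, Dosage, Drug, PatientID, Ward}

Start with {AdmitDate, Dosage, Drug}.
Dosage, Drug -> Ward applies; add {Ward} → now {AdmitDate, Dosage, Drug, Ward}.
Ward -> PatientID applies; add {PatientID} → now {AdmitDate, Dosage, Drug, PatientID, Ward}.
No further FD applies.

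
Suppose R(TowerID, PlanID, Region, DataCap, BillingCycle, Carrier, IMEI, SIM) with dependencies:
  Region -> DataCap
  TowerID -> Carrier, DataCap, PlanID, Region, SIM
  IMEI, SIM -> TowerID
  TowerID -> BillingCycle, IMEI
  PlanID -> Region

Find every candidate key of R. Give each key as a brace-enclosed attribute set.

{IMEI, SIM}, {TowerID}

Closure of {TowerID} is {BillingCycle, Carrier, DataCap, IMEI, PlanID, Region, SIM, TowerID}, the whole schema; {TowerID} is a candidate key.
Closure of {IMEI, SIM} is {BillingCycle, Carrier, DataCap, IMEI, PlanID, Region, SIM, TowerID}, the whole schema; {IMEI, SIM} is a candidate key.
No proper subset of any of these is a key, and no other minimal superkey exists.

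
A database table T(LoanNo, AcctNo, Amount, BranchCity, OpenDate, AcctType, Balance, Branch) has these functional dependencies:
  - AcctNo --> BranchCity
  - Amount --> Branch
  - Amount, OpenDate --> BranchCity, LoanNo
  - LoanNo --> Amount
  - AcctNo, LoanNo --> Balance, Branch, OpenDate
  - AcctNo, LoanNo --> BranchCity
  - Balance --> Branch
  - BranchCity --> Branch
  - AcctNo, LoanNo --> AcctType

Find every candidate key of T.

{AcctNo, Amount, OpenDate}, {AcctNo, LoanNo}

No FD produces {AcctNo}, so it must be in every candidate key.
Closure of {AcctNo, LoanNo} is {AcctNo, AcctType, Amount, Balance, Branch, BranchCity, LoanNo, OpenDate}, the whole schema; {AcctNo, LoanNo} is a candidate key.
Closure of {AcctNo, Amount, OpenDate} is {AcctNo, AcctType, Amount, Balance, Branch, BranchCity, LoanNo, OpenDate}, the whole schema; {AcctNo, Amount, OpenDate} is a candidate key.
These are minimal and exhaustive — every other superkey contains one of them.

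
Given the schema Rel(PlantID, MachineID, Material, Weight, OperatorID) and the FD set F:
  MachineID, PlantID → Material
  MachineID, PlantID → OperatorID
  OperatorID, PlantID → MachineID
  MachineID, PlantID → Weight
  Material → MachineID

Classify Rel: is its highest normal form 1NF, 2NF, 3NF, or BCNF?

3NF

Candidate keys: {MachineID, PlantID}, {Material, PlantID}, {OperatorID, PlantID}. Prime attributes: {MachineID, Material, OperatorID, PlantID}.
Material → MachineID: {Material}⁺ = {MachineID, Material}, which is not all of the attributes, so the left side is not a superkey — BCNF is violated.
But every attribute on its right side ({MachineID}) is prime, and the same holds for every other non-superkey FD, so 3NF still holds.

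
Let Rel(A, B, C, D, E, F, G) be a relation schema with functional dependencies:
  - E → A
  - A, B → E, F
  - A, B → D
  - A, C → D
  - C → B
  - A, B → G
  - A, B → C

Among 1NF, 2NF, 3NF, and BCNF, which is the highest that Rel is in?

3NF

Candidate keys: {A, B}, {A, C}, {B, E}, {C, E}. Prime attributes: {A, B, C, E}.
E → A: {E}⁺ = {A, E}, which is not all of the attributes, so the left side is not a superkey — BCNF is violated.
But every attribute on its right side ({A}) is prime, and the same holds for every other non-superkey FD, so 3NF still holds.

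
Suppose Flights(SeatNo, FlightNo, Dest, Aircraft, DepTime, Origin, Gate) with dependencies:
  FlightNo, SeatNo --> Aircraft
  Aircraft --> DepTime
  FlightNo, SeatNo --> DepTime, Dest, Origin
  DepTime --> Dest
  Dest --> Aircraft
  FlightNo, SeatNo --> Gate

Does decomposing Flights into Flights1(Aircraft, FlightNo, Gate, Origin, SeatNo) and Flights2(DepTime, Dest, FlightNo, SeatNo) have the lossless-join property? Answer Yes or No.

Common attributes: {FlightNo, SeatNo}; their closure is {Aircraft, DepTime, Dest, FlightNo, Gate, Origin, SeatNo}.
Flights1 is contained in that closure, so Flights1 ∩ Flights2 --> Flights1 holds and the join is lossless.

Yes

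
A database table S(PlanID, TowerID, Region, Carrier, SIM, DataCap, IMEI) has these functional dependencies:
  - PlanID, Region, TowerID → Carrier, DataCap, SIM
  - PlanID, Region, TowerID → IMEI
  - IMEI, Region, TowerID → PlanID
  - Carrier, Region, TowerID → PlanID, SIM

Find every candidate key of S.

{Carrier, Region, TowerID}, {IMEI, Region, TowerID}, {PlanID, Region, TowerID}

Attributes never on any right-hand side: {Region, TowerID} — every candidate key must contain all of them.
{Carrier, Region, TowerID}⁺ = {Carrier, DataCap, IMEI, PlanID, Region, SIM, TowerID}, which is every attribute, so {Carrier, Region, TowerID} is a candidate key.
{IMEI, Region, TowerID}⁺ = {Carrier, DataCap, IMEI, PlanID, Region, SIM, TowerID}, which is every attribute, so {IMEI, Region, TowerID} is a candidate key.
{PlanID, Region, TowerID}⁺ = {Carrier, DataCap, IMEI, PlanID, Region, SIM, TowerID}, which is every attribute, so {PlanID, Region, TowerID} is a candidate key.
Any other superkey properly contains one of these, so there are no further candidate keys.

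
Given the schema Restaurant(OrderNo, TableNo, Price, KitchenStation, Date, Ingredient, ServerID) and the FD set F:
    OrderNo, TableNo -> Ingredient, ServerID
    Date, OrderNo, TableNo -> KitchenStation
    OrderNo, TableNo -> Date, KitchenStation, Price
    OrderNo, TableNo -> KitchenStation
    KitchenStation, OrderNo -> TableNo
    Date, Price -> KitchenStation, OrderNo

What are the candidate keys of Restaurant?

{Date, Price}⁺ = {Date, Ingredient, KitchenStation, OrderNo, Price, ServerID, TableNo} — all of the relation — so {Date, Price} is a candidate key.
{KitchenStation, OrderNo}⁺ = {Date, Ingredient, KitchenStation, OrderNo, Price, ServerID, TableNo} — all of the relation — so {KitchenStation, OrderNo} is a candidate key.
{OrderNo, TableNo}⁺ = {Date, Ingredient, KitchenStation, OrderNo, Price, ServerID, TableNo} — all of the relation — so {OrderNo, TableNo} is a candidate key.
No proper subset of any of these is a key, and no other minimal superkey exists.

{Date, Price}, {KitchenStation, OrderNo}, {OrderNo, TableNo}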